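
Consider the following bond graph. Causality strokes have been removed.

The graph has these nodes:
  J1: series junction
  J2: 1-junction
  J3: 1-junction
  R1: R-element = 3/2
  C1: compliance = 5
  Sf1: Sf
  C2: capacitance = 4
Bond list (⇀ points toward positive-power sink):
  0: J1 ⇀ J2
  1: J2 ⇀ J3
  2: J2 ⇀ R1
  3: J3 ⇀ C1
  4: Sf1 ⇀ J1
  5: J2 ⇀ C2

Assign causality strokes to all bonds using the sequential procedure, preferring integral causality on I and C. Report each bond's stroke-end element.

bond 0 →J1
bond 1 →J2
bond 2 →J2
bond 3 →J3
bond 4 →Sf1
bond 5 →J2

bond 4 stroke→Sf1  (source Sf1 imposes f)
bond 0 stroke→J1  (J1 flow already set via bond 4)
bond 1 stroke→J2  (common-f at J2 fixed by 0)
bond 2 stroke→J2  (J2: bond 0 brought flow, rest push out)
bond 5 stroke→J2  (common-f at J2 fixed by 0)
bond 3 stroke→J3  (1-jn J3 has f-setter on 1)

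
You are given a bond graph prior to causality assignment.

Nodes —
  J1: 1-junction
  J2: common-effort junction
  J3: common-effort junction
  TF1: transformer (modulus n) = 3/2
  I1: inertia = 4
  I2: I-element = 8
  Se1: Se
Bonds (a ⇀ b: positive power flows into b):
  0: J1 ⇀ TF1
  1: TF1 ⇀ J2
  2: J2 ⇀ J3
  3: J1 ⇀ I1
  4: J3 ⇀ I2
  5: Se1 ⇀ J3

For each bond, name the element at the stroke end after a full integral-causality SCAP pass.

#5 →J3  (Se1 fixes effort; stroke away)
#2 →J2  (0-jn J3 has e-setter on 5)
#4 →I2  (common-e at J3 fixed by 5)
#1 →TF1  (J2 effort already set via bond 2)
#0 →J1  (TF1 one-in-one-out from 1)
#3 →I1  (J1 needs exactly one f-in)

b0 stroke→J1
b1 stroke→TF1
b2 stroke→J2
b3 stroke→I1
b4 stroke→I2
b5 stroke→J3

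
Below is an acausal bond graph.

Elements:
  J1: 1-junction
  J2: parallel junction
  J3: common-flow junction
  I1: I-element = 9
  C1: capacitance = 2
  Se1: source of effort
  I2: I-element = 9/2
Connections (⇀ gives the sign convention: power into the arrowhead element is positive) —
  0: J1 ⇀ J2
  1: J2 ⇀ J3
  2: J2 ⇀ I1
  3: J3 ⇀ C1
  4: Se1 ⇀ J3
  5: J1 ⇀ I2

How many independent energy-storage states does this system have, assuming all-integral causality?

3  (C1, I1, I2 all integral)

β4 |J3  (Se1: effort source, stroke at far end)
β2 |I1  (prefer integral on I1)
β3 |J3  (C1 integral (e out))
β1 |J2  (closing 1-jn rule on J3)
β0 |J1  (J2: bond 1 brought effort, rest push out)
β5 |I2  (J1 needs exactly one f-in)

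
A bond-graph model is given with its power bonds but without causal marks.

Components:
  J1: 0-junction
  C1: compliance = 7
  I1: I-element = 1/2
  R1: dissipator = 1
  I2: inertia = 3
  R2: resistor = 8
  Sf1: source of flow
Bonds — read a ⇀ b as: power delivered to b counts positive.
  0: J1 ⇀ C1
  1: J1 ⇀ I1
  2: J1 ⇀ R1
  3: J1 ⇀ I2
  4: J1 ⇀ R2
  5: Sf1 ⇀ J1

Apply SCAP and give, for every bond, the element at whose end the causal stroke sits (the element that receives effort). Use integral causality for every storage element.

#0 →J1
#1 →I1
#2 →R1
#3 →I2
#4 →R2
#5 →Sf1

#5 stroke at Sf1  (Sf1 (Sf) sets flow on bond)
#0 stroke at J1  (prefer integral on C1)
#1 stroke at I1  (0-jn J1 has e-setter on 0)
#2 stroke at R1  (J1: bond 0 brought effort, rest push out)
#3 stroke at I2  (common-e at J1 fixed by 0)
#4 stroke at R2  (J1: bond 0 brought effort, rest push out)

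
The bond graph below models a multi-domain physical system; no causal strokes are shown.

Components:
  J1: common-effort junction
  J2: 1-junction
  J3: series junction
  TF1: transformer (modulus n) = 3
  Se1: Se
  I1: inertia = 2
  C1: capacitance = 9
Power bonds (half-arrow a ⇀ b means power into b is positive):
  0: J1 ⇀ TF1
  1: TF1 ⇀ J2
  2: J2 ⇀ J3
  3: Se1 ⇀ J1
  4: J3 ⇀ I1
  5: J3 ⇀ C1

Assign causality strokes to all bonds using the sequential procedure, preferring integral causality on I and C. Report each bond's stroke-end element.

bond 3 stroke→J1  (Se1 (Se) sets effort on bond)
bond 0 stroke→TF1  (0-jn J1 has e-setter on 3)
bond 1 stroke→J2  (TF1 one-in-one-out from 0)
bond 2 stroke→J3  (J2 needs exactly one f-in)
bond 4 stroke→I1  (I1 outputs flow p/I1)
bond 5 stroke→J3  (J3: bond 4 brought flow, rest push out)

b0 →TF1
b1 →J2
b2 →J3
b3 →J1
b4 →I1
b5 →J3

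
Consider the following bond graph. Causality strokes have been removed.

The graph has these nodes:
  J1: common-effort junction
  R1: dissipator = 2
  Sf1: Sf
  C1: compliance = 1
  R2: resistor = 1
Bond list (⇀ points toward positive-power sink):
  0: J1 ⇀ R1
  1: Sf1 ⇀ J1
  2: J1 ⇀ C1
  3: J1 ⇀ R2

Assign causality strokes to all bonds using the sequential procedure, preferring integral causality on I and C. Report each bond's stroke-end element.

b1 |Sf1  (Sf1 fixes flow; stroke at Sf1)
b2 |J1  (C1: C, integral causality)
b0 |R1  (0-jn J1 has e-setter on 2)
b3 |R2  (J1 effort already set via bond 2)

β0 stroke at R1
β1 stroke at Sf1
β2 stroke at J1
β3 stroke at R2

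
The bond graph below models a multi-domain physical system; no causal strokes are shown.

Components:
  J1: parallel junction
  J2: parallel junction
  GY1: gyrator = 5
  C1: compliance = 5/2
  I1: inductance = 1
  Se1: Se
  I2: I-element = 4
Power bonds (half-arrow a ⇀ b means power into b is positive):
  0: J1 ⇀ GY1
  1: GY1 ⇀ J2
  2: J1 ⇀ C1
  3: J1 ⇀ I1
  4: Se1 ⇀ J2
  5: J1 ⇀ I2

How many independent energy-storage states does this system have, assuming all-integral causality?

3  (C1, I1, I2 all integral)

b4 stroke at J2  (Se1 (Se) sets effort on bond)
b1 stroke at GY1  (0-jn J2 has e-setter on 4)
b0 stroke at GY1  (through GY1, causality inverts; strokes same side of GY1)
b2 stroke at J1  (C1 integral (e out))
b3 stroke at I1  (J1 effort already set via bond 2)
b5 stroke at I2  (J1 effort already set via bond 2)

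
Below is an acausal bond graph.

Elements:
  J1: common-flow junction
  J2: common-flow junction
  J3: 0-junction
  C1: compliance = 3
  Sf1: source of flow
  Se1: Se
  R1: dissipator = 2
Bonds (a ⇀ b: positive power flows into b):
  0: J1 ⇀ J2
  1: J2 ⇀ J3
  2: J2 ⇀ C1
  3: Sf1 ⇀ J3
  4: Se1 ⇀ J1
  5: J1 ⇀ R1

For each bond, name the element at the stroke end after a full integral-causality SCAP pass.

b3 stroke→Sf1  (source Sf1 imposes f)
b4 stroke→J1  (Se1: effort source, stroke at far end)
b1 stroke→J3  (J3: last free bond brings effort in)
b0 stroke→J2  (J2: bond 1 brought flow, rest push out)
b2 stroke→J2  (J2 flow already set via bond 1)
b5 stroke→J1  (1-jn J1 has f-setter on 0)

β0 stroke at J2
β1 stroke at J3
β2 stroke at J2
β3 stroke at Sf1
β4 stroke at J1
β5 stroke at J1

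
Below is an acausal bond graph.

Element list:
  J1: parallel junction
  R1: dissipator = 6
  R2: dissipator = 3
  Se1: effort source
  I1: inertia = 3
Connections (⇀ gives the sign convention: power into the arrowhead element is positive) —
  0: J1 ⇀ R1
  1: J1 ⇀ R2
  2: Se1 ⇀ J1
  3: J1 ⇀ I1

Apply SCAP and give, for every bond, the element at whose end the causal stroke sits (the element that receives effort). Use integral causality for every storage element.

#2 stroke→J1  (Se1 fixes effort; stroke away)
#0 stroke→R1  (0-jn J1 has e-setter on 2)
#1 stroke→R2  (J1: bond 2 brought effort, rest push out)
#3 stroke→I1  (J1 effort already set via bond 2)

b0 stroke→R1
b1 stroke→R2
b2 stroke→J1
b3 stroke→I1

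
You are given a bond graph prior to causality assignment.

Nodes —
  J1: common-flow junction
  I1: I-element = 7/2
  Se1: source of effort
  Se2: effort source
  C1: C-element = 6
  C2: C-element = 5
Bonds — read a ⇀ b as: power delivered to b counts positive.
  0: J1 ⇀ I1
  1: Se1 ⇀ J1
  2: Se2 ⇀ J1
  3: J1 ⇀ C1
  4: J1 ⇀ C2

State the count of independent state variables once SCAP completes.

3  (C1, C2, I1 all integral)

b1 stroke→J1  (Se1 fixes effort; stroke away)
b2 stroke→J1  (Se2 fixes effort; stroke away)
b0 stroke→I1  (prefer integral on I1)
b3 stroke→J1  (common-f at J1 fixed by 0)
b4 stroke→J1  (J1: bond 0 brought flow, rest push out)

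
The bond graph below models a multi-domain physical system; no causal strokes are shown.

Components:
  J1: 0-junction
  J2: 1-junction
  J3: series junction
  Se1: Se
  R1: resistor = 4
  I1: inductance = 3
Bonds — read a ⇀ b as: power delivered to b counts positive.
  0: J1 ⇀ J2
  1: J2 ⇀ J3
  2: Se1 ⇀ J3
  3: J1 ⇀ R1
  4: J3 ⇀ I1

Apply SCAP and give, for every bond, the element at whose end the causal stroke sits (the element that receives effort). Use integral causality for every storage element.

β2 stroke at J3  (Se1 (Se) sets effort on bond)
β4 stroke at I1  (I1: I, integral causality)
β1 stroke at J3  (1-jn J3 has f-setter on 4)
β0 stroke at J2  (common-f at J2 fixed by 1)
β3 stroke at J1  (closing 0-jn rule on J1)

bond 0 →J2
bond 1 →J3
bond 2 →J3
bond 3 →J1
bond 4 →I1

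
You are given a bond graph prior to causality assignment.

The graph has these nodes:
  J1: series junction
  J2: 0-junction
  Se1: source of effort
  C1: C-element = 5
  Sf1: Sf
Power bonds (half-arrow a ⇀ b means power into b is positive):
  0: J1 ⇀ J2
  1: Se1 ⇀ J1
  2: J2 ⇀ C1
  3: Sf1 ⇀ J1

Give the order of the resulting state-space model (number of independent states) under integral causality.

#1 stroke→J1  (Se1: effort source, stroke at far end)
#3 stroke→Sf1  (source Sf1 imposes f)
#0 stroke→J1  (common-f at J1 fixed by 3)
#2 stroke→J2  (J2: last free bond brings effort in)

1  (C1 all integral)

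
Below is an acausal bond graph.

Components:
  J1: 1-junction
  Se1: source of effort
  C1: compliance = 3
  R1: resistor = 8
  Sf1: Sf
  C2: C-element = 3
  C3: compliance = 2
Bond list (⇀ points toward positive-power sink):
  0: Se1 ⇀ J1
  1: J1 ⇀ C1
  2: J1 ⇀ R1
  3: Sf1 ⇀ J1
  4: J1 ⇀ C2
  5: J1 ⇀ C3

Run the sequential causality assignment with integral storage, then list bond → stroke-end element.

b0 stroke at J1
b1 stroke at J1
b2 stroke at J1
b3 stroke at Sf1
b4 stroke at J1
b5 stroke at J1

b0 |J1  (source Se1 imposes e)
b3 |Sf1  (source Sf1 imposes f)
b1 |J1  (1-jn J1 has f-setter on 3)
b2 |J1  (J1 flow already set via bond 3)
b4 |J1  (common-f at J1 fixed by 3)
b5 |J1  (J1: bond 3 brought flow, rest push out)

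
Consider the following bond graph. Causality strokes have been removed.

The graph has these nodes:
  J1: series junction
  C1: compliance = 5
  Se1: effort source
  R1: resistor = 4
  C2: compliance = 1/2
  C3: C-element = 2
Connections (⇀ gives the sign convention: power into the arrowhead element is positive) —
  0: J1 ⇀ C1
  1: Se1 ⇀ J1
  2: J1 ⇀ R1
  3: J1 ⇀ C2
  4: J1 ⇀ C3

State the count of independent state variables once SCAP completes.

3  (C1, C2, C3 all integral)

b1 stroke→J1  (source Se1 imposes e)
b0 stroke→J1  (C1 integral (e out))
b3 stroke→J1  (C2 integral (e out))
b4 stroke→J1  (C3 integral (e out))
b2 stroke→R1  (J1: last free bond brings flow in)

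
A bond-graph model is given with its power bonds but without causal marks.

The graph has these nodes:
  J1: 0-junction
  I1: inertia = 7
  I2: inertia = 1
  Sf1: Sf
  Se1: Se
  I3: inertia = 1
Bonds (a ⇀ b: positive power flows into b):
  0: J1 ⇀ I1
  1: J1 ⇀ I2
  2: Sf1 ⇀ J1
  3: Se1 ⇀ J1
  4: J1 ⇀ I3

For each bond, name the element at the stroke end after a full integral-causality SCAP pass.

bond 2 stroke at Sf1  (Sf1: flow source, stroke at near end)
bond 3 stroke at J1  (Se1 fixes effort; stroke away)
bond 0 stroke at I1  (J1 effort already set via bond 3)
bond 1 stroke at I2  (common-e at J1 fixed by 3)
bond 4 stroke at I3  (common-e at J1 fixed by 3)

#0 stroke at I1
#1 stroke at I2
#2 stroke at Sf1
#3 stroke at J1
#4 stroke at I3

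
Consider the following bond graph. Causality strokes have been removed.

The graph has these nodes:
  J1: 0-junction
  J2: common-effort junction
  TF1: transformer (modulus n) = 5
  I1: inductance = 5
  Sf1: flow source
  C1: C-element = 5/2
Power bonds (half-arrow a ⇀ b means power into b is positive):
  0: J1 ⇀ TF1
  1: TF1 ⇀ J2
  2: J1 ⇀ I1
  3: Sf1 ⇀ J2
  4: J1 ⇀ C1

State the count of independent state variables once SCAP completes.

b3 →Sf1  (Sf1 fixes flow; stroke at Sf1)
b1 →J2  (closing 0-jn rule on J2)
b0 →TF1  (TF1: transformer flips bond 1)
b2 →I1  (I1 integral (f out))
b4 →J1  (J1: last free bond brings effort in)

2  (C1, I1 all integral)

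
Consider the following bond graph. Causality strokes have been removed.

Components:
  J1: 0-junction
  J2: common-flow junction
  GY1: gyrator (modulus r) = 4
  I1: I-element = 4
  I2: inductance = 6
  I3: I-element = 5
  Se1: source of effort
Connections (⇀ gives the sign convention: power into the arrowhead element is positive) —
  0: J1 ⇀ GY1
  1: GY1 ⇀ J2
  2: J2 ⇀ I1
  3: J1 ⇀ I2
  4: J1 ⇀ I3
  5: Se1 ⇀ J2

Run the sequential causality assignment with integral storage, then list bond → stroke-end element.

β5 →J2  (Se1 (Se) sets effort on bond)
β2 →I1  (prefer integral on I1)
β1 →J2  (1-jn J2 has f-setter on 2)
β0 →J1  (GY1 both-in/both-out from 1)
β3 →I2  (J1: bond 0 brought effort, rest push out)
β4 →I3  (0-jn J1 has e-setter on 0)

bond 0 |J1
bond 1 |J2
bond 2 |I1
bond 3 |I2
bond 4 |I3
bond 5 |J2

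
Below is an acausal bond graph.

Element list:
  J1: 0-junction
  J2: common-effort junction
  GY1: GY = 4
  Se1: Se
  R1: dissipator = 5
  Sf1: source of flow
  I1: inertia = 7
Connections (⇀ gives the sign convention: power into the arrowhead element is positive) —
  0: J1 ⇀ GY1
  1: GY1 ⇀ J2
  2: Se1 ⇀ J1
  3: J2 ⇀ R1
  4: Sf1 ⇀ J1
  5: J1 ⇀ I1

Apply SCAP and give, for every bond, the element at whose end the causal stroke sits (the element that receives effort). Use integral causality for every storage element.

b0 stroke at GY1
b1 stroke at GY1
b2 stroke at J1
b3 stroke at J2
b4 stroke at Sf1
b5 stroke at I1

β2 |J1  (Se1 (Se) sets effort on bond)
β4 |Sf1  (Sf1 fixes flow; stroke at Sf1)
β0 |GY1  (0-jn J1 has e-setter on 2)
β5 |I1  (0-jn J1 has e-setter on 2)
β1 |GY1  (GY1 both-in/both-out from 0)
β3 |J2  (J2: last free bond brings effort in)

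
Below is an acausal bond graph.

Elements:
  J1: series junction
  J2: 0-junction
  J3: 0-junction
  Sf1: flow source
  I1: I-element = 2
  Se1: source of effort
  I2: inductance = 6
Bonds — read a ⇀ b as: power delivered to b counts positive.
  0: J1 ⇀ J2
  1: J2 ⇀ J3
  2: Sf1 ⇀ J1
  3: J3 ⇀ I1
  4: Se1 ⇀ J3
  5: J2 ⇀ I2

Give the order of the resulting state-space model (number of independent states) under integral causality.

#2 |Sf1  (Sf1 fixes flow; stroke at Sf1)
#4 |J3  (Se1: effort source, stroke at far end)
#0 |J1  (common-f at J1 fixed by 2)
#1 |J2  (J3 effort already set via bond 4)
#3 |I1  (J3: bond 4 brought effort, rest push out)
#5 |I2  (J2: bond 1 brought effort, rest push out)

2  (I1, I2 all integral)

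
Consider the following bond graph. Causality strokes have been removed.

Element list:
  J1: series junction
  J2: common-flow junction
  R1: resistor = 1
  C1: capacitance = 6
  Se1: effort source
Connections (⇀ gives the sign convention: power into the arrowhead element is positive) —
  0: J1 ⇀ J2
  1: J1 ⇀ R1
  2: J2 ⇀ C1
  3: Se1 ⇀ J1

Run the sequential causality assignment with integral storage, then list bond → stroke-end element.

β0 stroke→J1
β1 stroke→R1
β2 stroke→J2
β3 stroke→J1

β3 stroke→J1  (Se1 fixes effort; stroke away)
β2 stroke→J2  (prefer integral on C1)
β0 stroke→J1  (J2 needs exactly one f-in)
β1 stroke→R1  (only one flow-in slot at J1)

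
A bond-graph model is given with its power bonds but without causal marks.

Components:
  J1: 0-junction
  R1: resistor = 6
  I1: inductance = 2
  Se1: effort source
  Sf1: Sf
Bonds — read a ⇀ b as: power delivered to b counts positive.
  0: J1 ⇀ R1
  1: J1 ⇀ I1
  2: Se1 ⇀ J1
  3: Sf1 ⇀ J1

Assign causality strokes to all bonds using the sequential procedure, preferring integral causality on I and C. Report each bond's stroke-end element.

bond 2 →J1  (Se1 (Se) sets effort on bond)
bond 3 →Sf1  (source Sf1 imposes f)
bond 0 →R1  (J1 effort already set via bond 2)
bond 1 →I1  (common-e at J1 fixed by 2)

b0 stroke→R1
b1 stroke→I1
b2 stroke→J1
b3 stroke→Sf1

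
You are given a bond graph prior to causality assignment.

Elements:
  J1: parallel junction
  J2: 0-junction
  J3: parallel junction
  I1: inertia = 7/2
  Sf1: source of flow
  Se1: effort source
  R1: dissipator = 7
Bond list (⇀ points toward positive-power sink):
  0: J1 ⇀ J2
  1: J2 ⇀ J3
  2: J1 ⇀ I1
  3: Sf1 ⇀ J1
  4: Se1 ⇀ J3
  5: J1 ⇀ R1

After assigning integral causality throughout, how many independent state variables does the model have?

1  (I1 all integral)

β3 stroke at Sf1  (Sf1 (Sf) sets flow on bond)
β4 stroke at J3  (Se1 fixes effort; stroke away)
β1 stroke at J2  (J3 effort already set via bond 4)
β0 stroke at J1  (0-jn J2 has e-setter on 1)
β2 stroke at I1  (0-jn J1 has e-setter on 0)
β5 stroke at R1  (J1: bond 0 brought effort, rest push out)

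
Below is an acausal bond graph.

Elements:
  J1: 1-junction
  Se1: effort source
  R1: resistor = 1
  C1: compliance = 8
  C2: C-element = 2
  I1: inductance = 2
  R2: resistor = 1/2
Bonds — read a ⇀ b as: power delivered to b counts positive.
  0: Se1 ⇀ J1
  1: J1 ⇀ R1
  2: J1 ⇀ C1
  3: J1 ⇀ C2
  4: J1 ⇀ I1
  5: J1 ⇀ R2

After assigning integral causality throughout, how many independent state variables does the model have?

b0 →J1  (Se1 (Se) sets effort on bond)
b2 →J1  (prefer integral on C1)
b3 →J1  (prefer integral on C2)
b4 →I1  (prefer integral on I1)
b1 →J1  (common-f at J1 fixed by 4)
b5 →J1  (J1: bond 4 brought flow, rest push out)

3  (C1, C2, I1 all integral)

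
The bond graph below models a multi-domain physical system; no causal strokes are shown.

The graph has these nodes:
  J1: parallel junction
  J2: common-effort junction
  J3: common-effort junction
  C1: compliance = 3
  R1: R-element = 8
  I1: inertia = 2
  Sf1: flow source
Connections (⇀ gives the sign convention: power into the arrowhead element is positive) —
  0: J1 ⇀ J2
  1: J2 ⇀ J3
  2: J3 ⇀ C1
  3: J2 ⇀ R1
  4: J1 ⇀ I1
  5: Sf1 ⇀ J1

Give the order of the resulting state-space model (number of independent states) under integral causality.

2  (C1, I1 all integral)

#5 stroke→Sf1  (source Sf1 imposes f)
#2 stroke→J3  (C1 integral (e out))
#1 stroke→J2  (J3 effort already set via bond 2)
#0 stroke→J1  (J2: bond 1 brought effort, rest push out)
#3 stroke→R1  (J2: bond 1 brought effort, rest push out)
#4 stroke→I1  (common-e at J1 fixed by 0)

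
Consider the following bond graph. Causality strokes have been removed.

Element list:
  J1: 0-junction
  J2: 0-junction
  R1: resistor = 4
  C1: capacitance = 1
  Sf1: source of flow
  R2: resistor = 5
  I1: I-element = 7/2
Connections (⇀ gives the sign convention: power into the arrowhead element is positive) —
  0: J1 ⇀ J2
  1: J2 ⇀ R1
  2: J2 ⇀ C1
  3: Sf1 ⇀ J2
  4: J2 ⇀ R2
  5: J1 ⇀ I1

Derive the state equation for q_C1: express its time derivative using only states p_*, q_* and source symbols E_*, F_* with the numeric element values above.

b3 |Sf1  (Sf1: flow source, stroke at near end)
b2 |J2  (C1: C, integral causality)
b0 |J1  (0-jn J2 has e-setter on 2)
b1 |R1  (common-e at J2 fixed by 2)
b4 |R2  (J2 effort already set via bond 2)
b5 |I1  (common-e at J1 fixed by 0)

dq_C1/dt = F_Sf1 - 2*p_I1/7 - 9*q_C1/20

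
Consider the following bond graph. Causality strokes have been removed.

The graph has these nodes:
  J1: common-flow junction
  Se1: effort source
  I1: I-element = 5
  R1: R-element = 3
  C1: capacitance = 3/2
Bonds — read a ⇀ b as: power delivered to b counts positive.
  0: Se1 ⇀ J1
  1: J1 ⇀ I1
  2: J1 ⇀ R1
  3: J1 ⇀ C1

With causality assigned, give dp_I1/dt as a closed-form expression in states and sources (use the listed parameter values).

β0 |J1  (Se1 (Se) sets effort on bond)
β1 |I1  (I1 integral (f out))
β2 |J1  (J1 flow already set via bond 1)
β3 |J1  (J1 flow already set via bond 1)

dp_I1/dt = E_Se1 - 3*p_I1/5 - 2*q_C1/3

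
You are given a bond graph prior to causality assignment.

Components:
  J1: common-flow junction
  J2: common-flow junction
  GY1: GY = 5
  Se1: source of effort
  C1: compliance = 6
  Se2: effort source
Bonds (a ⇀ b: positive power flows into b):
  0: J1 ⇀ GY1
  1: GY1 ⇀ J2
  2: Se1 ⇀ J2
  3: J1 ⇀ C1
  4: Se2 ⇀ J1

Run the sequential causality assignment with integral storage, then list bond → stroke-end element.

#2 stroke→J2  (source Se1 imposes e)
#4 stroke→J1  (source Se2 imposes e)
#1 stroke→GY1  (only one flow-in slot at J2)
#0 stroke→GY1  (GY1 both-in/both-out from 1)
#3 stroke→J1  (J1: bond 0 brought flow, rest push out)

β0 |GY1
β1 |GY1
β2 |J2
β3 |J1
β4 |J1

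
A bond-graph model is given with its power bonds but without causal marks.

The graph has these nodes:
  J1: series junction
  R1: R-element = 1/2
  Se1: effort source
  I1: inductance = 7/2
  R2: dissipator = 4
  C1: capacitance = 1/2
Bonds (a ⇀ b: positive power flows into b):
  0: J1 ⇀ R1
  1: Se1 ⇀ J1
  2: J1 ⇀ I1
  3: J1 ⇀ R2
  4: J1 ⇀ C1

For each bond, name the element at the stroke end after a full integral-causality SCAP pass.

bond 1 →J1  (source Se1 imposes e)
bond 2 →I1  (I1 outputs flow p/I1)
bond 0 →J1  (common-f at J1 fixed by 2)
bond 3 →J1  (1-jn J1 has f-setter on 2)
bond 4 →J1  (common-f at J1 fixed by 2)

bond 0 |J1
bond 1 |J1
bond 2 |I1
bond 3 |J1
bond 4 |J1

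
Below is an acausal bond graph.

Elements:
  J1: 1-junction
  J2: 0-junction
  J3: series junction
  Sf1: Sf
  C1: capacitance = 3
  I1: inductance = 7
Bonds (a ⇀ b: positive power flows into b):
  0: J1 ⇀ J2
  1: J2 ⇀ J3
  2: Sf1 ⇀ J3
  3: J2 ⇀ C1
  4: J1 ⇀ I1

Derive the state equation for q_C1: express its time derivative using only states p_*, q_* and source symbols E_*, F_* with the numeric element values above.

b2 stroke at Sf1  (Sf1 (Sf) sets flow on bond)
b1 stroke at J3  (J3: bond 2 brought flow, rest push out)
b3 stroke at J2  (prefer integral on C1)
b0 stroke at J1  (common-e at J2 fixed by 3)
b4 stroke at I1  (J1 needs exactly one f-in)

dq_C1/dt = -F_Sf1 + p_I1/7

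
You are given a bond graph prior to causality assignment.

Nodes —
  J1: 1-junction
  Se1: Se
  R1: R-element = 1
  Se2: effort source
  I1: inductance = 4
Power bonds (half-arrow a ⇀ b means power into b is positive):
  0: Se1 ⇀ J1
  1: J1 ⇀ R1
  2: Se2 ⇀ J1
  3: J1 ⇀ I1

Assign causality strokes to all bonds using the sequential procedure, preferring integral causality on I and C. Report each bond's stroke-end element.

#0 stroke→J1  (source Se1 imposes e)
#2 stroke→J1  (Se2 (Se) sets effort on bond)
#3 stroke→I1  (I1: I, integral causality)
#1 stroke→J1  (J1 flow already set via bond 3)

b0 →J1
b1 →J1
b2 →J1
b3 →I1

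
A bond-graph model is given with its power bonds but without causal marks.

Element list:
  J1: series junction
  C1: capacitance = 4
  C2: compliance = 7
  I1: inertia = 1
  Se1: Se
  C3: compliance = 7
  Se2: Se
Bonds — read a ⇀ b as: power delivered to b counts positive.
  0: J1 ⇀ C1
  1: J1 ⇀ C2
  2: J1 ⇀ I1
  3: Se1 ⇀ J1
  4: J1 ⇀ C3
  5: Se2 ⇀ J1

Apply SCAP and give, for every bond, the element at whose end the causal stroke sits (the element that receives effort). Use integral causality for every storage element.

#0 →J1
#1 →J1
#2 →I1
#3 →J1
#4 →J1
#5 →J1

#3 stroke→J1  (Se1 fixes effort; stroke away)
#5 stroke→J1  (Se2 (Se) sets effort on bond)
#0 stroke→J1  (C1 integral (e out))
#1 stroke→J1  (C2 outputs effort q/C2)
#2 stroke→I1  (prefer integral on I1)
#4 stroke→J1  (J1: bond 2 brought flow, rest push out)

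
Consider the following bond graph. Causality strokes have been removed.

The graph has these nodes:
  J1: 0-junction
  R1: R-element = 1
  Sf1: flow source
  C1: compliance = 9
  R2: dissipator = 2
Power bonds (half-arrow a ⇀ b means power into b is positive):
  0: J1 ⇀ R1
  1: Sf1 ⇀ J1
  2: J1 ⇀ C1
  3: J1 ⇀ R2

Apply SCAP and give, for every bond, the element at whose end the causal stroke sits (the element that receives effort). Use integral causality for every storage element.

β0 stroke at R1
β1 stroke at Sf1
β2 stroke at J1
β3 stroke at R2

#1 stroke at Sf1  (Sf1 fixes flow; stroke at Sf1)
#2 stroke at J1  (C1 outputs effort q/C1)
#0 stroke at R1  (common-e at J1 fixed by 2)
#3 stroke at R2  (common-e at J1 fixed by 2)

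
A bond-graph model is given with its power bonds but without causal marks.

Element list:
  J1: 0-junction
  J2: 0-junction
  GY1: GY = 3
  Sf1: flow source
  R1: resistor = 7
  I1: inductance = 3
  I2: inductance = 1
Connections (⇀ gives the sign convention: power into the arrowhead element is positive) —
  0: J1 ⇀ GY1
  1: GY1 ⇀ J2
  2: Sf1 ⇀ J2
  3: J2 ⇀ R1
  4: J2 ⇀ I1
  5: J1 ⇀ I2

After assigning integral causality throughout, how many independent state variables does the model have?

2  (I1, I2 all integral)

bond 2 stroke at Sf1  (Sf1 fixes flow; stroke at Sf1)
bond 4 stroke at I1  (prefer integral on I1)
bond 5 stroke at I2  (prefer integral on I2)
bond 0 stroke at J1  (closing 0-jn rule on J1)
bond 1 stroke at J2  (GY GY1: same side as bond 0)
bond 3 stroke at R1  (J2 effort already set via bond 1)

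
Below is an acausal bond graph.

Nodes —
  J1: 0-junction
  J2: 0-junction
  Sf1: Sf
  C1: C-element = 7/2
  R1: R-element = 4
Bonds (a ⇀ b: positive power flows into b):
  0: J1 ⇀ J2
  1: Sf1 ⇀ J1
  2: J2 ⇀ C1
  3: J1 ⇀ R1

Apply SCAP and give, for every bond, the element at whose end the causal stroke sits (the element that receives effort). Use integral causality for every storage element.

#1 stroke at Sf1  (Sf1: flow source, stroke at near end)
#2 stroke at J2  (C1: C, integral causality)
#0 stroke at J1  (common-e at J2 fixed by 2)
#3 stroke at R1  (0-jn J1 has e-setter on 0)

bond 0 →J1
bond 1 →Sf1
bond 2 →J2
bond 3 →R1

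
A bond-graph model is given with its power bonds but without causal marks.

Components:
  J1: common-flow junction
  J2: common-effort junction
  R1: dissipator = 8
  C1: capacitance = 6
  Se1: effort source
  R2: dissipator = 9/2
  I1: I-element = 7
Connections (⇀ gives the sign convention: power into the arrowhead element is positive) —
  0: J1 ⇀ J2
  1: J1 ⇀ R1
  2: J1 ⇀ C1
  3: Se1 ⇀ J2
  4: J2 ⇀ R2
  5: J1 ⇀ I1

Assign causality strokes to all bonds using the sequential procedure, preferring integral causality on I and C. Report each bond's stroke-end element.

b3 →J2  (source Se1 imposes e)
b0 →J1  (J2: bond 3 brought effort, rest push out)
b4 →R2  (0-jn J2 has e-setter on 3)
b2 →J1  (C1 integral (e out))
b5 →I1  (I1 integral (f out))
b1 →J1  (1-jn J1 has f-setter on 5)

b0 |J1
b1 |J1
b2 |J1
b3 |J2
b4 |R2
b5 |I1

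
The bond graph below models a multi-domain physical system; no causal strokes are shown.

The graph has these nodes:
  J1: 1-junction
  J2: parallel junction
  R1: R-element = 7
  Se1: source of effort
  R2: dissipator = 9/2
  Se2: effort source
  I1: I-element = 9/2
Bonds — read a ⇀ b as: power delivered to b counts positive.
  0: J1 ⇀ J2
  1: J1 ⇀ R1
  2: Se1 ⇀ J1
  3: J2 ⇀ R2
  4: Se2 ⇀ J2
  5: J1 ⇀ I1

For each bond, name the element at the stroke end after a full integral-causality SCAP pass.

#0 stroke→J1
#1 stroke→J1
#2 stroke→J1
#3 stroke→R2
#4 stroke→J2
#5 stroke→I1

#2 →J1  (source Se1 imposes e)
#4 →J2  (Se2: effort source, stroke at far end)
#0 →J1  (common-e at J2 fixed by 4)
#3 →R2  (common-e at J2 fixed by 4)
#5 →I1  (prefer integral on I1)
#1 →J1  (1-jn J1 has f-setter on 5)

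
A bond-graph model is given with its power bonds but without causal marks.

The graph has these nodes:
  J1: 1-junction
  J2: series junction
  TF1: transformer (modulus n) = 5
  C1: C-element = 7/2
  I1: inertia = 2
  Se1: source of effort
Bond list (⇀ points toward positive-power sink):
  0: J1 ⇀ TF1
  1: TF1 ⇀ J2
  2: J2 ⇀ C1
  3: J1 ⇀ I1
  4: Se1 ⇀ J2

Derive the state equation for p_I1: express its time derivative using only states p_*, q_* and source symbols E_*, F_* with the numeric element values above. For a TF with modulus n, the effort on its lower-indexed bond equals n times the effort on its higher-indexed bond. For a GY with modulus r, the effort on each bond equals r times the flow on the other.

#4 →J2  (Se1 (Se) sets effort on bond)
#2 →J2  (C1 outputs effort q/C1)
#1 →TF1  (only one flow-in slot at J2)
#0 →J1  (TF1: transformer flips bond 1)
#3 →I1  (closing 1-jn rule on J1)

dp_I1/dt = 5*E_Se1 - 10*q_C1/7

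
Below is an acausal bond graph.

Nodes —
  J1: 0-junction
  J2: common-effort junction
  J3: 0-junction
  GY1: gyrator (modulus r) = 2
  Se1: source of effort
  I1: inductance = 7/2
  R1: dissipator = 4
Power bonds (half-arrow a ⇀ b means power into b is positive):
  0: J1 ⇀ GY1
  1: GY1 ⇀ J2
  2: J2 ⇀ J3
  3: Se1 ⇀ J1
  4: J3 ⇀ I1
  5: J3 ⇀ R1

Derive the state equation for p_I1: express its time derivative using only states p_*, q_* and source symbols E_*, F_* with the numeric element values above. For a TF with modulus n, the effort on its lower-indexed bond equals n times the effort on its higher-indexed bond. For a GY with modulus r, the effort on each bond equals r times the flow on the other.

#3 stroke at J1  (Se1 fixes effort; stroke away)
#0 stroke at GY1  (J1: bond 3 brought effort, rest push out)
#1 stroke at GY1  (GY1 both-in/both-out from 0)
#2 stroke at J2  (only one effort-in slot at J2)
#4 stroke at I1  (prefer integral on I1)
#5 stroke at J3  (J3: last free bond brings effort in)

dp_I1/dt = 2*E_Se1 - 8*p_I1/7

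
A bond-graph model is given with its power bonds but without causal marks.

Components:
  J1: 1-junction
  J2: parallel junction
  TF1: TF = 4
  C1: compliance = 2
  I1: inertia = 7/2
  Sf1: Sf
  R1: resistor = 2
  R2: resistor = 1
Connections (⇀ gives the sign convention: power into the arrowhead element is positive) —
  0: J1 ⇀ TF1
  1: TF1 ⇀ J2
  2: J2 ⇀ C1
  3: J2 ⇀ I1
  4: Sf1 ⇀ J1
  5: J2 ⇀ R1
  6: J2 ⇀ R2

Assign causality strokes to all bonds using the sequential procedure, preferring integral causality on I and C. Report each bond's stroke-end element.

bond 4 stroke→Sf1  (Sf1: flow source, stroke at near end)
bond 0 stroke→J1  (1-jn J1 has f-setter on 4)
bond 1 stroke→TF1  (through TF1, causality passes straight; one stroke at TF1)
bond 2 stroke→J2  (C1: C, integral causality)
bond 3 stroke→I1  (J2 effort already set via bond 2)
bond 5 stroke→R1  (0-jn J2 has e-setter on 2)
bond 6 stroke→R2  (0-jn J2 has e-setter on 2)

#0 →J1
#1 →TF1
#2 →J2
#3 →I1
#4 →Sf1
#5 →R1
#6 →R2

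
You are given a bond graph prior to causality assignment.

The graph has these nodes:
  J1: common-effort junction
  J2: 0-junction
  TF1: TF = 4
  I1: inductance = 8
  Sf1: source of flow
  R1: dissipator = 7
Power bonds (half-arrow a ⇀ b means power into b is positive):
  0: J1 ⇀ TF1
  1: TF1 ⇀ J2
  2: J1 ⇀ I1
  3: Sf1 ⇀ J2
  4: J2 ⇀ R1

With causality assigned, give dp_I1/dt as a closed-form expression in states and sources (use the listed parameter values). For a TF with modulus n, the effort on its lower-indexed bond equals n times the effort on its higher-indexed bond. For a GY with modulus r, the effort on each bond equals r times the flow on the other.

b3 →Sf1  (Sf1 fixes flow; stroke at Sf1)
b2 →I1  (I1: I, integral causality)
b0 →J1  (J1 needs exactly one e-in)
b1 →TF1  (TF1: transformer flips bond 0)
b4 →J2  (only one effort-in slot at J2)

dp_I1/dt = 28*F_Sf1 - 14*p_I1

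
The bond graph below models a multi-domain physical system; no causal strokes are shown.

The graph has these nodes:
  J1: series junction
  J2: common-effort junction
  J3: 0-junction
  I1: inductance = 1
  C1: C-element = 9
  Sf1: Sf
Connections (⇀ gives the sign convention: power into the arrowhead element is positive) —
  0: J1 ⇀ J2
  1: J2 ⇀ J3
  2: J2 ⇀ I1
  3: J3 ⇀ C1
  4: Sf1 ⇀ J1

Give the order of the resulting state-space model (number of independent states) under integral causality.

#4 stroke→Sf1  (Sf1 (Sf) sets flow on bond)
#0 stroke→J1  (1-jn J1 has f-setter on 4)
#2 stroke→I1  (I1 outputs flow p/I1)
#1 stroke→J2  (only one effort-in slot at J2)
#3 stroke→J3  (J3: last free bond brings effort in)

2  (C1, I1 all integral)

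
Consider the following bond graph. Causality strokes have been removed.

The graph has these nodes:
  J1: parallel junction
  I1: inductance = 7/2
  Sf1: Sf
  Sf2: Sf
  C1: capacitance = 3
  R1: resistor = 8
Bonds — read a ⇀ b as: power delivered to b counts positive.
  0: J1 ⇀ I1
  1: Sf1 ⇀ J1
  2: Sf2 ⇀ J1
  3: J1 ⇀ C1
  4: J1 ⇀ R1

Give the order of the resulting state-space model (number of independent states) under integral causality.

2  (C1, I1 all integral)

#1 →Sf1  (Sf1 fixes flow; stroke at Sf1)
#2 →Sf2  (Sf2: flow source, stroke at near end)
#0 →I1  (prefer integral on I1)
#3 →J1  (prefer integral on C1)
#4 →R1  (common-e at J1 fixed by 3)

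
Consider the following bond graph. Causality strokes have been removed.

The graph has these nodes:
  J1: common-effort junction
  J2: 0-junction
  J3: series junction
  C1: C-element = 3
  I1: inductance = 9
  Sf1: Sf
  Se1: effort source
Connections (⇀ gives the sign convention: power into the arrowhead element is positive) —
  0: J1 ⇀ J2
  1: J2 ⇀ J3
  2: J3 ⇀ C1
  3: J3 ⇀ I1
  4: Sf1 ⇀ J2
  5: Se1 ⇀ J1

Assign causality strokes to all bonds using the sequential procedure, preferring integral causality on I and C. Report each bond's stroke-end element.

β0 |J2
β1 |J3
β2 |J3
β3 |I1
β4 |Sf1
β5 |J1

β4 stroke→Sf1  (source Sf1 imposes f)
β5 stroke→J1  (Se1: effort source, stroke at far end)
β0 stroke→J2  (0-jn J1 has e-setter on 5)
β1 stroke→J3  (0-jn J2 has e-setter on 0)
β2 stroke→J3  (C1 outputs effort q/C1)
β3 stroke→I1  (only one flow-in slot at J3)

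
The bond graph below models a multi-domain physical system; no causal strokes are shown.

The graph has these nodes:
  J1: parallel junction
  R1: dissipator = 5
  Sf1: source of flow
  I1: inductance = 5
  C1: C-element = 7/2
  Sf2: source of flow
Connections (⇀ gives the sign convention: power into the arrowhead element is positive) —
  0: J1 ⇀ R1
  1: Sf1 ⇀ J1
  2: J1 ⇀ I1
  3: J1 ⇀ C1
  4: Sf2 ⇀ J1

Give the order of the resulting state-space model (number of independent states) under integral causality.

2  (C1, I1 all integral)

β1 →Sf1  (Sf1: flow source, stroke at near end)
β4 →Sf2  (source Sf2 imposes f)
β2 →I1  (prefer integral on I1)
β3 →J1  (prefer integral on C1)
β0 →R1  (0-jn J1 has e-setter on 3)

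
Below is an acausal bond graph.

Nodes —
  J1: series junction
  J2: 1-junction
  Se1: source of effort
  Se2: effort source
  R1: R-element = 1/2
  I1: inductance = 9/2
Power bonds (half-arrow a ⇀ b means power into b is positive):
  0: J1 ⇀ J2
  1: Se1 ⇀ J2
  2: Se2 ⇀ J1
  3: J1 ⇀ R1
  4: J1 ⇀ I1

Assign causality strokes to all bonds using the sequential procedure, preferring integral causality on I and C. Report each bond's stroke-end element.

#0 |J1
#1 |J2
#2 |J1
#3 |J1
#4 |I1

#1 |J2  (Se1 (Se) sets effort on bond)
#2 |J1  (Se2: effort source, stroke at far end)
#0 |J1  (closing 1-jn rule on J2)
#4 |I1  (I1: I, integral causality)
#3 |J1  (J1: bond 4 brought flow, rest push out)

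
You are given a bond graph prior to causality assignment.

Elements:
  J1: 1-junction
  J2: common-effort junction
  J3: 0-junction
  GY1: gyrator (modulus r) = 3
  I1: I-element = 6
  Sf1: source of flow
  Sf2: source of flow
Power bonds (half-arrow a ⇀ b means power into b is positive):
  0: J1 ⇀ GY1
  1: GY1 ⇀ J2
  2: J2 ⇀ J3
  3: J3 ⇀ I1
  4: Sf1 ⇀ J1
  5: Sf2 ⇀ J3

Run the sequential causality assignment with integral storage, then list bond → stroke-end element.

bond 0 |J1
bond 1 |J2
bond 2 |J3
bond 3 |I1
bond 4 |Sf1
bond 5 |Sf2

b4 stroke→Sf1  (Sf1: flow source, stroke at near end)
b5 stroke→Sf2  (source Sf2 imposes f)
b0 stroke→J1  (J1: bond 4 brought flow, rest push out)
b1 stroke→J2  (GY1: gyrator matches bond 0)
b2 stroke→J3  (J2 effort already set via bond 1)
b3 stroke→I1  (J3: bond 2 brought effort, rest push out)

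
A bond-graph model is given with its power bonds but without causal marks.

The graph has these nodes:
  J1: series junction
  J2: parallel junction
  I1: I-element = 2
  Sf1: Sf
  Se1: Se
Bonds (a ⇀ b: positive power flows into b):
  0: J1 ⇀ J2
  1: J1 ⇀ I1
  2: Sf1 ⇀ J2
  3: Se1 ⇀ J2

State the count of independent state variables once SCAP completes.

1  (I1 all integral)

β2 stroke at Sf1  (Sf1 fixes flow; stroke at Sf1)
β3 stroke at J2  (Se1: effort source, stroke at far end)
β0 stroke at J1  (0-jn J2 has e-setter on 3)
β1 stroke at I1  (J1: last free bond brings flow in)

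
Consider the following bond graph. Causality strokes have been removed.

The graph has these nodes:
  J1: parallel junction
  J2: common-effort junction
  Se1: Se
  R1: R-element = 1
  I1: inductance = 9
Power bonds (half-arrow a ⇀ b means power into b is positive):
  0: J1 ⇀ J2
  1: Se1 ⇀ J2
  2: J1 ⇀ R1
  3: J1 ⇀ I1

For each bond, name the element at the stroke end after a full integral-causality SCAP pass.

b1 stroke at J2  (source Se1 imposes e)
b0 stroke at J1  (common-e at J2 fixed by 1)
b2 stroke at R1  (J1 effort already set via bond 0)
b3 stroke at I1  (0-jn J1 has e-setter on 0)

β0 →J1
β1 →J2
β2 →R1
β3 →I1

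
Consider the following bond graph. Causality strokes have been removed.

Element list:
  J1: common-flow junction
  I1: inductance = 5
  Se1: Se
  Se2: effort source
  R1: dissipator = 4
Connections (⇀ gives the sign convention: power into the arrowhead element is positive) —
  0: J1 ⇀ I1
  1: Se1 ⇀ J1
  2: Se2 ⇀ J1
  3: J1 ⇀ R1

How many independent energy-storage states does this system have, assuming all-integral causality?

1  (I1 all integral)

bond 1 |J1  (Se1 (Se) sets effort on bond)
bond 2 |J1  (Se2 (Se) sets effort on bond)
bond 0 |I1  (I1: I, integral causality)
bond 3 |J1  (common-f at J1 fixed by 0)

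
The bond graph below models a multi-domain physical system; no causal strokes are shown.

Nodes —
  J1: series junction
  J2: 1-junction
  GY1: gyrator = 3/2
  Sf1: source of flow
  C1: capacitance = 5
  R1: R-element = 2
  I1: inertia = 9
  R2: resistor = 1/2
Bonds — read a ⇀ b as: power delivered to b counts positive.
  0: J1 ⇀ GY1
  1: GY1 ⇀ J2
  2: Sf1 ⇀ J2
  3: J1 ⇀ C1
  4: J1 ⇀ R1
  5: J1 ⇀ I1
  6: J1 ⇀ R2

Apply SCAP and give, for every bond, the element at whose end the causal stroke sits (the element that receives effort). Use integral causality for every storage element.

b0 →J1
b1 →J2
b2 →Sf1
b3 →J1
b4 →J1
b5 →I1
b6 →J1

β2 stroke at Sf1  (source Sf1 imposes f)
β1 stroke at J2  (J2 flow already set via bond 2)
β0 stroke at J1  (through GY1, causality inverts; strokes same side of GY1)
β3 stroke at J1  (C1: C, integral causality)
β5 stroke at I1  (I1 integral (f out))
β4 stroke at J1  (J1 flow already set via bond 5)
β6 stroke at J1  (J1 flow already set via bond 5)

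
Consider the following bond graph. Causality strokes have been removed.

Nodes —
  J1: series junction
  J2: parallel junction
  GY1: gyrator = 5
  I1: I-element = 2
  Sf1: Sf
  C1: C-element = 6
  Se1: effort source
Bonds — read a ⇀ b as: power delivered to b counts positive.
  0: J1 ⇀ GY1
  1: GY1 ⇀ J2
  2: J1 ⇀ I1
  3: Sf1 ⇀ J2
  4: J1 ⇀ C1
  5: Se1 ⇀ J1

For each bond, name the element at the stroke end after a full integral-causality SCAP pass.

#3 stroke→Sf1  (source Sf1 imposes f)
#5 stroke→J1  (Se1 (Se) sets effort on bond)
#1 stroke→J2  (J2 needs exactly one e-in)
#0 stroke→J1  (through GY1, causality inverts; strokes same side of GY1)
#2 stroke→I1  (prefer integral on I1)
#4 stroke→J1  (common-f at J1 fixed by 2)

β0 →J1
β1 →J2
β2 →I1
β3 →Sf1
β4 →J1
β5 →J1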